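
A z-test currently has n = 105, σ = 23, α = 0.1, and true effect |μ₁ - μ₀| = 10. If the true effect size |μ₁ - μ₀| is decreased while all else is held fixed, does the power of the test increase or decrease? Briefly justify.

Power decreases: a smaller true effect decreases the non-centrality λ = |μ₁ - μ₀|/(σ/√n).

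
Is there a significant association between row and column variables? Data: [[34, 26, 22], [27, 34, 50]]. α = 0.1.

χ² = 8.595. df = 2, critical = 4.605. Reject H₀. Variables are dependent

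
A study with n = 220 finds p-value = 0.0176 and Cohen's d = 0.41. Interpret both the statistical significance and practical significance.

Statistically significant (p = 0.0176 < 0.05). Cohen's d = 0.41 indicates a small effect size. Both statistical and practical significance should be considered.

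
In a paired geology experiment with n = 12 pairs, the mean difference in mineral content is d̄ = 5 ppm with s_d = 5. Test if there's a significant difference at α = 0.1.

t = d̄/(s_d/√n) = 5/(5/√12) = 3.464. df = 11, critical t = ±1.796. Reject H₀.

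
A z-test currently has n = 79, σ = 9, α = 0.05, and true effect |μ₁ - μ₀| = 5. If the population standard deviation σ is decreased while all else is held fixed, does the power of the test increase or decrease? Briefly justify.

Power increases: a smaller σ shrinks the standard error σ/√n, moving the sampling distribution under H₁ further from the critical value.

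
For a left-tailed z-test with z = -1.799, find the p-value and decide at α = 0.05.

p = P(Z < -1.799) = Φ(-1.799) ≈ 0.036. Since p < 0.05, reject H₀ (significant) at α = 0.05.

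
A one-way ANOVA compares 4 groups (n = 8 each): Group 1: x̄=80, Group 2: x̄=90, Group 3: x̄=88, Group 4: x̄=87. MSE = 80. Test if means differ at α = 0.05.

Grand mean = 86.25. SS_between = 454.0, MS_between = 151.33. F = 1.892, F_crit ≈ 2.947. Fail to reject H₀.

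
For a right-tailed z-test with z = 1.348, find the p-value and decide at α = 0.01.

p = P(Z > 1.348) = 1 - Φ(1.348) ≈ 0.0888. Since p ≥ 0.01, fail to reject H₀ (not significant) at α = 0.01.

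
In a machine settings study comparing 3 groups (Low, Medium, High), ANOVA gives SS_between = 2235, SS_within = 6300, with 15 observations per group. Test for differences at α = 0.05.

df_between = 2, df_within = 42. F = MS_between/MS_within = 1117.5/150.0 = 7.45. F_crit ≈ 3.22. Reject H₀. At least one mean differs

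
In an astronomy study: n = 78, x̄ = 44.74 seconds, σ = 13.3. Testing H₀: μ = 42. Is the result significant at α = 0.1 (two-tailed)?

z = (44.74 - 42)/(13.3/√78) = 1.819. Since |z| > 1.645, significant at α = 0.1.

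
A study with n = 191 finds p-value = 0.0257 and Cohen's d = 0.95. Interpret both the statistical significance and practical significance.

Statistically significant (p = 0.0257 < 0.05). Cohen's d = 0.95 indicates a large effect size. Both statistical and practical significance should be considered.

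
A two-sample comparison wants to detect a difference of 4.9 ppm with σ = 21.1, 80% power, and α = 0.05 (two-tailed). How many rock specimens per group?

n per group = 2(z_α/2 + z_β)²σ²/d² = 2×(1.96 + 0.84)²×21.1²/4.9² = 290.7 → n = 291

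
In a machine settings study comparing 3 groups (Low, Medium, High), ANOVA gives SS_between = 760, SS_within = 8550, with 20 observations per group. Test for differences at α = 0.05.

df_between = 2, df_within = 57. F = MS_between/MS_within = 380.0/150.0 = 2.533. F_crit ≈ 3.159. Fail to reject H₀.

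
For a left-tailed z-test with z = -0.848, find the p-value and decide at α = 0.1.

p = P(Z < -0.848) = Φ(-0.848) ≈ 0.1982. Since p ≥ 0.1, fail to reject H₀ (not significant) at α = 0.1.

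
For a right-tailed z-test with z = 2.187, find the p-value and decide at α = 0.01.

p = P(Z > 2.187) = 1 - Φ(2.187) ≈ 0.0144. Since p ≥ 0.01, fail to reject H₀ (not significant) at α = 0.01.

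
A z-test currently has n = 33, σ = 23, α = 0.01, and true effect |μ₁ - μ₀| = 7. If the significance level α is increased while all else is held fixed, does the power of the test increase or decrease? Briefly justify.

Power increases: a larger α lowers the critical value, so more of the H₁ sampling distribution falls in the rejection region.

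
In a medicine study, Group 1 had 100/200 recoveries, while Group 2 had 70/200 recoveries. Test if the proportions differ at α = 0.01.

p̂₁ = 0.5, p̂₂ = 0.35, pooled p̂ = 0.425. z = 3.034. Critical: ±2.576. Reject H₀.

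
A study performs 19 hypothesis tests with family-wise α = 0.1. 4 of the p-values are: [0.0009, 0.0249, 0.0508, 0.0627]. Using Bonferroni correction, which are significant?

Bonferroni α = 0.1/19 = 0.00526. Significant p-values: [0.0009]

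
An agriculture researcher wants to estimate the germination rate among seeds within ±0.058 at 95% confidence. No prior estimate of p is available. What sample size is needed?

Conservative approach: use p = 0.5 (maximizes p(1-p) = 0.25). n = z²(0.25)/E² = 1.96²×0.25/0.058² = 285.5 → n = 286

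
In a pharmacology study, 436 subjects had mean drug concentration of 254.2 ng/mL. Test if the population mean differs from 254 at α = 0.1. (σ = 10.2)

z = (x̄ - μ₀)/(σ/√n) = (254.2 - 254)/(10.2/√436) = 0.409. Critical value: ±1.645. Since |0.409| ≤ 1.645, Fail to reject H₀.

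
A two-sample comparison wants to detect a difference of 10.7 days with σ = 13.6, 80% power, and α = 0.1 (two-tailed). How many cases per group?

n per group = 2(z_α/2 + z_β)²σ²/d² = 2×(1.645 + 0.84)²×13.6²/10.7² = 20.0 → n = 20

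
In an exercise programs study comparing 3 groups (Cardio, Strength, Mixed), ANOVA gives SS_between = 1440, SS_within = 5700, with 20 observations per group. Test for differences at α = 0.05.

df_between = 2, df_within = 57. F = MS_between/MS_within = 720.0/100.0 = 7.2. F_crit ≈ 3.159. Reject H₀. At least one mean differs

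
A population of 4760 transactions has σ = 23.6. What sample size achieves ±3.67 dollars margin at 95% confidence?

Without FPC: n₀ = (1.96×23.6/3.67)² = 158.856. With FPC: n = n₀N/(n₀+N-1) = 153.8 → n = 154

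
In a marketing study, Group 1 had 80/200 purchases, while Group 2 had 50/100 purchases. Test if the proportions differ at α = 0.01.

p̂₁ = 0.4, p̂₂ = 0.5, pooled p̂ = 0.433. z = -1.648. Critical: ±2.576. Fail to reject H₀.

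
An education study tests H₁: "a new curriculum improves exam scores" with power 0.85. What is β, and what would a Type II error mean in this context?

β = 1 - power = 1 - 0.85 = 0.15. A Type II error is failing to reject H₀ when H₀ is false (false negative) — here, failing to conclude that a new curriculum improves exam scores when in fact it is true. Consequence: keeping the old curriculum when the new one would have helped students.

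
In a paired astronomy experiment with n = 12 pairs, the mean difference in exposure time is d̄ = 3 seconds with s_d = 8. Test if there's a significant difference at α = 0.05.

t = d̄/(s_d/√n) = 3/(8/√12) = 1.299. df = 11, critical t = ±2.201. Fail to reject H₀.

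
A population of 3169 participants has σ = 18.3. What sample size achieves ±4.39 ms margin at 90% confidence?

Without FPC: n₀ = (1.645×18.3/4.39)² = 47.022. With FPC: n = n₀N/(n₀+N-1) = 46.3 → n = 47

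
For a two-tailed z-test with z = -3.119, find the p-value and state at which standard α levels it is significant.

p = 2·P(Z > |-3.119|) = 2·(1 - Φ(3.119)) ≈ 0.0018. Significant at α = 0.1; Significant at α = 0.05; Significant at α = 0.01.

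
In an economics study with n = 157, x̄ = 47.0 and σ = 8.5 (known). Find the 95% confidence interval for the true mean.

CI = x̄ ± z*(σ/√n) = 47.0 ± 1.96(8.5/√157) = 47.0 ± 1.33 = (45.67, 48.33)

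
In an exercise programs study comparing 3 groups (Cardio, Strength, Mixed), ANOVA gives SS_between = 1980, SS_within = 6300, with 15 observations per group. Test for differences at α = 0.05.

df_between = 2, df_within = 42. F = MS_between/MS_within = 990.0/150.0 = 6.6. F_crit ≈ 3.22. Reject H₀. At least one mean differs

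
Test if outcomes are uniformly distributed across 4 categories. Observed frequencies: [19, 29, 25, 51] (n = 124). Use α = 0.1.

Expected = 31 each. χ² = Σ(O-E)²/E = 18.839. df = 3, critical value = 6.251. Reject H₀.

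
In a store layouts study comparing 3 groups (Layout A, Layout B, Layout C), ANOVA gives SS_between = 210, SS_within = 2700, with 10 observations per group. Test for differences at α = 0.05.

df_between = 2, df_within = 27. F = MS_between/MS_within = 105.0/100.0 = 1.05. F_crit ≈ 3.354. Fail to reject H₀.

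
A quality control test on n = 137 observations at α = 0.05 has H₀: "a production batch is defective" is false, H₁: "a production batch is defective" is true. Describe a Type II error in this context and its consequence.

Type II error: failing to reject H₀ when it is false — concluding that a production batch is defective is not supported when in fact it is. Consequence: shipping a defective batch — faulty products reach customers.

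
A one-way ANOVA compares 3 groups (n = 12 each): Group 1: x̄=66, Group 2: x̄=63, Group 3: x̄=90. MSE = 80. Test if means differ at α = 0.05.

Grand mean = 73.0. SS_between = 5256.0, MS_between = 2628.0. F = 32.85, F_crit ≈ 3.285. Reject H₀.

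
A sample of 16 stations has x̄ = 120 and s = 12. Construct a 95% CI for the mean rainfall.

CI = x̄ ± t*(s/√n) = 120 ± 2.131(12/√16) = (113.61, 126.39)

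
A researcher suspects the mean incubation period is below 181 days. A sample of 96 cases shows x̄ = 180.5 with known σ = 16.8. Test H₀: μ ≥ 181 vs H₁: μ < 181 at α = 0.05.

z = -0.292. Critical value: -1.645. Fail to reject H₀.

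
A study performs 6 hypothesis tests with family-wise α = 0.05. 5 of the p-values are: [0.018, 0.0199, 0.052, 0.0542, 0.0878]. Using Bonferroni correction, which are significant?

Bonferroni α = 0.05/6 = 0.00833. None of the given p-values are significant.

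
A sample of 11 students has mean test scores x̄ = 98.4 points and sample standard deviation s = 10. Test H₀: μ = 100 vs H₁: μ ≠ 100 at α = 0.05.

t = (x̄ - μ₀)/(s/√n) = (98.4 - 100)/(10/√11) = -0.531. df = 10, critical t = ±2.228. Fail to reject H₀.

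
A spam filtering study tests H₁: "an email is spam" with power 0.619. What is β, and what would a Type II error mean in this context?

β = 1 - power = 1 - 0.619 = 0.381. A Type II error is failing to reject H₀ when H₀ is false (false negative) — here, failing to conclude that an email is spam when in fact it is true. Consequence: a spam email lands in the inbox.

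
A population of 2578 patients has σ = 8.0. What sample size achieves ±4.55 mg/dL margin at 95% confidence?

Without FPC: n₀ = (1.96×8.0/4.55)² = 11.876. With FPC: n = n₀N/(n₀+N-1) = 11.8 → n = 12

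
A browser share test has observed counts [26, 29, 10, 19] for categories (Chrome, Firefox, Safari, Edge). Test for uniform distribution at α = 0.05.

Expected = 21 each. χ² = Σ(O-E)²/E = 10.19. df = 3, critical value = 7.815. Reject H₀.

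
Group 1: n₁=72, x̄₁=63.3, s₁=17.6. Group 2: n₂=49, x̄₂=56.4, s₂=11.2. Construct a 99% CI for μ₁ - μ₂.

Difference = 6.9. SE = √(17.6²/72 + 11.2²/49) = 2.62. CI = (0.15, 13.65)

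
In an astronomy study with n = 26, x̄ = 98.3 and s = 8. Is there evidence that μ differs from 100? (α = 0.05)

t = (x̄ - μ₀)/(s/√n) = (98.3 - 100)/(8/√26) = -1.084. df = 25, critical t = ±2.06. Fail to reject H₀.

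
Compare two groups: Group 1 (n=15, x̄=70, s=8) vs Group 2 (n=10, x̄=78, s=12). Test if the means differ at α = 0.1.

Pooled sp = 9.76. t = -2.007, df = 23. Critical t = ±1.714. Reject H₀.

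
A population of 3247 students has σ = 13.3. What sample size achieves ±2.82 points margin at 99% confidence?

Without FPC: n₀ = (2.576×13.3/2.82)² = 147.604. With FPC: n = n₀N/(n₀+N-1) = 141.2 → n = 142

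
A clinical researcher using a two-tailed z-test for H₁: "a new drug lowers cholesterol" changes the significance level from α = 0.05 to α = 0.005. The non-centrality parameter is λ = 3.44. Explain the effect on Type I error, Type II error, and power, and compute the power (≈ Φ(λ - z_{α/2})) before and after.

Decreasing α from 0.05 to 0.005:
• Type I error rate decreases (α is the Type I rate by definition).
• Critical value moves from z_{α/2} = 1.96 to 2.807, so power = Φ(λ - z_{α/2}) goes from Φ(3.44 - 1.96) = 0.931 to Φ(3.44 - 2.807) = 0.737.
• Type II error rate β = 1 - power therefore increases (0.069 → 0.263).
Appropriate when false positives are costly — here, approving an ineffective drug — patients take a useless medication and may skip effective alternatives.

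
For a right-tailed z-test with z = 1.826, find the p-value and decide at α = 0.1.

p = P(Z > 1.826) = 1 - Φ(1.826) ≈ 0.0339. Since p < 0.1, reject H₀ (significant) at α = 0.1.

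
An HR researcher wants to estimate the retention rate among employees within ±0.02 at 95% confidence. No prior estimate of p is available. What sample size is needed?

Conservative approach: use p = 0.5 (maximizes p(1-p) = 0.25). n = z²(0.25)/E² = 1.96²×0.25/0.02² = 2401.0 → n = 2401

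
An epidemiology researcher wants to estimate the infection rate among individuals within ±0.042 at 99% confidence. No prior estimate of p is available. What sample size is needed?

Conservative approach: use p = 0.5 (maximizes p(1-p) = 0.25). n = z²(0.25)/E² = 2.576²×0.25/0.042² = 940.4 → n = 941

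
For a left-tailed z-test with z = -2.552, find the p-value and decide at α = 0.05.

p = P(Z < -2.552) = Φ(-2.552) ≈ 0.0054. Since p < 0.05, reject H₀ (significant) at α = 0.05.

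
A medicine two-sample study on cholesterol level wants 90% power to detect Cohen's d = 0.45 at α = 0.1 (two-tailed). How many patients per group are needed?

z_{α/2} = 1.645, z_β = Φ⁻¹(0.9) = 1.282. For small effect (d = 0.45): n per group = 2(z_{α/2} + z_β)²/d² = 2(1.645 + 1.282)²/0.45² = 84.6 → 85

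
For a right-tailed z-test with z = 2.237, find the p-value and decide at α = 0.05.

p = P(Z > 2.237) = 1 - Φ(2.237) ≈ 0.0126. Since p < 0.05, reject H₀ (significant) at α = 0.05.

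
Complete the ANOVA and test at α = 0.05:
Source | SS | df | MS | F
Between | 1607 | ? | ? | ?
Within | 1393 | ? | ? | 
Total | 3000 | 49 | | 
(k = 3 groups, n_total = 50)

df_between = 2, df_within = 47. MS_between = 803.5, MS_within = 29.64. F = 27.11, F_crit ≈ 3.195. Reject H₀.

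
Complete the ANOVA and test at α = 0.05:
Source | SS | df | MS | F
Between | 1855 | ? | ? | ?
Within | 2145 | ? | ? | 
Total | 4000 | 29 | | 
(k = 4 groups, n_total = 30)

df_between = 3, df_within = 26. MS_between = 618.33, MS_within = 82.5. F = 7.495, F_crit ≈ 2.975. Reject H₀.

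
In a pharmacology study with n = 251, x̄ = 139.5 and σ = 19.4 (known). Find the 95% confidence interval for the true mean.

CI = x̄ ± z*(σ/√n) = 139.5 ± 1.96(19.4/√251) = 139.5 ± 2.4 = (137.1, 141.9)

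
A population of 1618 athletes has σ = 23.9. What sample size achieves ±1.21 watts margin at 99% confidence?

Without FPC: n₀ = (2.576×23.9/1.21)² = 2588.909. With FPC: n = n₀N/(n₀+N-1) = 995.9 → n = 996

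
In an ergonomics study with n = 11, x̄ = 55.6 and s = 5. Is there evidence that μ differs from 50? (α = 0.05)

t = (x̄ - μ₀)/(s/√n) = (55.6 - 50)/(5/√11) = 3.715. df = 10, critical t = ±2.228. Reject H₀.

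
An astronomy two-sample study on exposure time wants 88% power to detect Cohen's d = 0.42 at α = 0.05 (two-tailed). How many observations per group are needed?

z_{α/2} = 1.96, z_β = Φ⁻¹(0.88) = 1.175. For small effect (d = 0.42): n per group = 2(z_{α/2} + z_β)²/d² = 2(1.96 + 1.175)²/0.42² = 111.4 → 112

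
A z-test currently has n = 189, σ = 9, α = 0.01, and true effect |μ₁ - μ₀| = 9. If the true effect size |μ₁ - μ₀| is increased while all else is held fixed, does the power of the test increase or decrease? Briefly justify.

Power increases: a larger true effect increases the non-centrality λ = |μ₁ - μ₀|/(σ/√n).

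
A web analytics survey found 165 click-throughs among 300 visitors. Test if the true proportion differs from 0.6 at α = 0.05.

p̂ = 0.55, p₀ = 0.6. z = (p̂ - p₀)/√(p₀(1-p₀)/n) = -1.768. Critical: ±1.96. Fail to reject H₀.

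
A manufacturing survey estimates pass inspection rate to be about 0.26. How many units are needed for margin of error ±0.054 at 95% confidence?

n = z²p(1-p)/E² = 1.96²×0.26×0.74/0.054² = 253.5 → n = 254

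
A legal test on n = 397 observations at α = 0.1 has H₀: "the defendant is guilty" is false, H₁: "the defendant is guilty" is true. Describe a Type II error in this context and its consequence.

Type II error: failing to reject H₀ when it is false — concluding that the defendant is guilty is not supported when in fact it is. Consequence: acquitting a guilty person.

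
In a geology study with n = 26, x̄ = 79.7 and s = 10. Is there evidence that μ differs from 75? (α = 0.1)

t = (x̄ - μ₀)/(s/√n) = (79.7 - 75)/(10/√26) = 2.397. df = 25, critical t = ±1.708. Reject H₀.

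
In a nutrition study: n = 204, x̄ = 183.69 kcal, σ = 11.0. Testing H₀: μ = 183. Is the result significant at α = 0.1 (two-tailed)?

z = (183.69 - 183)/(11.0/√204) = 0.896. Since |z| ≤ 1.645, not significant at α = 0.1.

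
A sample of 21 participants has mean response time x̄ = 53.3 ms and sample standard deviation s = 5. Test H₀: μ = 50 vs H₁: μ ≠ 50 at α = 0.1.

t = (x̄ - μ₀)/(s/√n) = (53.3 - 50)/(5/√21) = 3.024. df = 20, critical t = ±1.725. Reject H₀.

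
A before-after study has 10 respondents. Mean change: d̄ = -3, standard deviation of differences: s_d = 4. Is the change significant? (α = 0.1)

t = d̄/(s_d/√n) = -3/(4/√10) = -2.372. df = 9, critical t = ±1.833. Reject H₀.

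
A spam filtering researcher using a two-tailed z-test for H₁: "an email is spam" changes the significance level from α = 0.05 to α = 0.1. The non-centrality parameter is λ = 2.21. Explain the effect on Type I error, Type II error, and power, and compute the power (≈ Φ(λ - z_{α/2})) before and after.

Increasing α from 0.05 to 0.1:
• Type I error rate increases (α is the Type I rate by definition).
• Critical value moves from z_{α/2} = 1.96 to 1.645, so power = Φ(λ - z_{α/2}) goes from Φ(2.21 - 1.96) = 0.599 to Φ(2.21 - 1.645) = 0.714.
• Type II error rate β = 1 - power therefore decreases (0.401 → 0.286).
Appropriate when false negatives are costly — here, a spam email lands in the inbox.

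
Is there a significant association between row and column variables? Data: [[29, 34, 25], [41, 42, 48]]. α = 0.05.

χ² = 1.771. df = 2, critical = 5.991. Fail to reject H₀. No evidence of dependence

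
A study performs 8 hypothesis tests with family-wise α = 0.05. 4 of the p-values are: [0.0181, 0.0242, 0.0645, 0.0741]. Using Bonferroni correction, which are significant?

Bonferroni α = 0.05/8 = 0.00625. None of the given p-values are significant.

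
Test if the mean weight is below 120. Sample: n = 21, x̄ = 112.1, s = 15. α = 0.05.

t = (112.1 - 120)/(15/√21) = -2.413, df = 20. Critical t = -1.725. Reject H₀.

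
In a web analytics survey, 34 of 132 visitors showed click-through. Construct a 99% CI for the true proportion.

p̂ = 0.258. CI = p̂ ± z*√(p̂(1-p̂)/n) = (0.16, 0.356)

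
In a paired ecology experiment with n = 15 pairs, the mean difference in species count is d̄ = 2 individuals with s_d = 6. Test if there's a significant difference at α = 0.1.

t = d̄/(s_d/√n) = 2/(6/√15) = 1.291. df = 14, critical t = ±1.761. Fail to reject H₀.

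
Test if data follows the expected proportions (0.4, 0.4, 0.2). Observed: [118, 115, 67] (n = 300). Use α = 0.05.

Expected: [120.0, 120.0, 60.0]. χ² = 1.058. df = 2, critical = 5.991. Fail to reject H₀.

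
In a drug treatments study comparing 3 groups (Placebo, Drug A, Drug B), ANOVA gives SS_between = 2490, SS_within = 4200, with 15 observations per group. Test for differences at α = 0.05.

df_between = 2, df_within = 42. F = MS_between/MS_within = 1245.0/100.0 = 12.45. F_crit ≈ 3.22. Reject H₀. At least one mean differs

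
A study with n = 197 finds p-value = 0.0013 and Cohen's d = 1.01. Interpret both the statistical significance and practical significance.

Statistically significant (p = 0.0013 < 0.05). Cohen's d = 1.01 indicates a large effect size. Both statistical and practical significance should be considered.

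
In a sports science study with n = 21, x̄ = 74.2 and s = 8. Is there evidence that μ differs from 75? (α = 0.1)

t = (x̄ - μ₀)/(s/√n) = (74.2 - 75)/(8/√21) = -0.458. df = 20, critical t = ±1.725. Fail to reject H₀.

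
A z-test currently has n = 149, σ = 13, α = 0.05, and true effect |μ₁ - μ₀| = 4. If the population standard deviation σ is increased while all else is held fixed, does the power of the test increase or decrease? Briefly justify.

Power decreases: a larger σ inflates the standard error σ/√n, pulling the sampling distribution under H₁ back toward the critical value.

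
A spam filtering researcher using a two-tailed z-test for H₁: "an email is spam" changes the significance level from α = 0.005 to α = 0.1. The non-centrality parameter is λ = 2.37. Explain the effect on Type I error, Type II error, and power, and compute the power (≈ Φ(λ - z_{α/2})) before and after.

Increasing α from 0.005 to 0.1:
• Type I error rate increases (α is the Type I rate by definition).
• Critical value moves from z_{α/2} = 2.807 to 1.645, so power = Φ(λ - z_{α/2}) goes from Φ(2.37 - 2.807) = 0.331 to Φ(2.37 - 1.645) = 0.766.
• Type II error rate β = 1 - power therefore decreases (0.669 → 0.234).
Appropriate when false negatives are costly — here, a spam email lands in the inbox.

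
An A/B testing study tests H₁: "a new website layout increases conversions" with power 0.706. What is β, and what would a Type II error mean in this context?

β = 1 - power = 1 - 0.706 = 0.294. A Type II error is failing to reject H₀ when H₀ is false (false negative) — here, failing to conclude that a new website layout increases conversions when in fact it is true. Consequence: discarding a layout that would have improved conversions — lost revenue.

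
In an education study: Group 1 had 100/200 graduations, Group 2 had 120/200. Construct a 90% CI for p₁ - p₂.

p̂₁ = 0.5, p̂₂ = 0.6. Difference = -0.1. CI = (-0.181, -0.019)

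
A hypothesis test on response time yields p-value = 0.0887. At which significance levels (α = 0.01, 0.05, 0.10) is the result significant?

p = 0.0887. Significant at: α = 0.1.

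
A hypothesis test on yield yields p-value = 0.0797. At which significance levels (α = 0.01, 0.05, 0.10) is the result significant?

p = 0.0797. Significant at: α = 0.1.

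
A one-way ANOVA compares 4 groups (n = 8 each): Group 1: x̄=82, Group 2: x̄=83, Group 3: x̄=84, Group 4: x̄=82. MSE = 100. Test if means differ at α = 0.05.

Grand mean = 82.75. SS_between = 22.0, MS_between = 7.33. F = 0.073, F_crit ≈ 2.947. Fail to reject H₀.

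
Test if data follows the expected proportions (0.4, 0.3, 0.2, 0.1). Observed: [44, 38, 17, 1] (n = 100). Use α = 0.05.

Expected: [40.0, 30.0, 20.0, 10.0]. χ² = 11.083. df = 3, critical = 7.815. Reject H₀.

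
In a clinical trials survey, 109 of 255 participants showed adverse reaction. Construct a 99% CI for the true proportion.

p̂ = 0.427. CI = p̂ ± z*√(p̂(1-p̂)/n) = (0.348, 0.507)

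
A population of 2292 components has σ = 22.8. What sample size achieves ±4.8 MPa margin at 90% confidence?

Without FPC: n₀ = (1.645×22.8/4.8)² = 61.055. With FPC: n = n₀N/(n₀+N-1) = 59.5 → n = 60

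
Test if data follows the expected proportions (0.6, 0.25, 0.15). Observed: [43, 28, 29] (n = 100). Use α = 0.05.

Expected: [60.0, 25.0, 15.0]. χ² = 18.243. df = 2, critical = 5.991. Reject H₀.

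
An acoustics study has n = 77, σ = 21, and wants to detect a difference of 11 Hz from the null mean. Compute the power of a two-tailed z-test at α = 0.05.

SE = σ/√n = 21/√77 = 2.393. Non-centrality λ = d/SE = 11/2.393 = 4.596. Power ≈ Φ(λ - z_{α/2}) = Φ(4.596 - 1.96) = Φ(2.636) = 0.996.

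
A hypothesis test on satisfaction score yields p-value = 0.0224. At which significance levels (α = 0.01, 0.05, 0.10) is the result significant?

p = 0.0224. Significant at: α = 0.05, 0.1.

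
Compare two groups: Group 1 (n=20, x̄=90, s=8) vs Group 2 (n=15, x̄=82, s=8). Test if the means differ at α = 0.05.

Pooled sp = 8.0. t = 2.928, df = 33. Critical t = ±2.035. Reject H₀.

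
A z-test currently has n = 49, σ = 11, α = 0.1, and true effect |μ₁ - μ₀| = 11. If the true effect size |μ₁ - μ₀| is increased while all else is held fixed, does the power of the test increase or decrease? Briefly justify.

Power increases: a larger true effect increases the non-centrality λ = |μ₁ - μ₀|/(σ/√n).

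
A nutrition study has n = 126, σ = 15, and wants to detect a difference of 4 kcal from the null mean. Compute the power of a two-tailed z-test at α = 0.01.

SE = σ/√n = 15/√126 = 1.336. Non-centrality λ = d/SE = 4/1.336 = 2.993. Power ≈ Φ(λ - z_{α/2}) = Φ(2.993 - 2.576) = Φ(0.417) = 0.662.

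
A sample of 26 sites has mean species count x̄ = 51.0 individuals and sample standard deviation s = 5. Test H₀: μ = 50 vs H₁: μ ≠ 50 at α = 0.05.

t = (x̄ - μ₀)/(s/√n) = (51.0 - 50)/(5/√26) = 1.02. df = 25, critical t = ±2.06. Fail to reject H₀.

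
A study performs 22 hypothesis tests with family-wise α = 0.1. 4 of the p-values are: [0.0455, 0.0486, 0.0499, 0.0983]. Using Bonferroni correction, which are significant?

Bonferroni α = 0.1/22 = 0.00455. None of the given p-values are significant.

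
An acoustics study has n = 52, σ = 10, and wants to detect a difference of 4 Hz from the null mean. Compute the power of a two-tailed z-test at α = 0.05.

SE = σ/√n = 10/√52 = 1.387. Non-centrality λ = d/SE = 4/1.387 = 2.884. Power ≈ Φ(λ - z_{α/2}) = Φ(2.884 - 1.96) = Φ(0.924) = 0.822.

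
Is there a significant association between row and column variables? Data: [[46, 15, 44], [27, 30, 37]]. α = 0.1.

χ² = 9.973. df = 2, critical = 4.605. Reject H₀. Variables are dependent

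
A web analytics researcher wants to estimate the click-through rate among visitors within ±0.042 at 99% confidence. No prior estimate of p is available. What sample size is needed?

Conservative approach: use p = 0.5 (maximizes p(1-p) = 0.25). n = z²(0.25)/E² = 2.576²×0.25/0.042² = 940.4 → n = 941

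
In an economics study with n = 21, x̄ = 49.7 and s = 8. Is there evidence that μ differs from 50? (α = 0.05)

t = (x̄ - μ₀)/(s/√n) = (49.7 - 50)/(8/√21) = -0.172. df = 20, critical t = ±2.086. Fail to reject H₀.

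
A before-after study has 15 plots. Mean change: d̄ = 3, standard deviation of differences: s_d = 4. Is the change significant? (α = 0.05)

t = d̄/(s_d/√n) = 3/(4/√15) = 2.905. df = 14, critical t = ±2.145. Reject H₀.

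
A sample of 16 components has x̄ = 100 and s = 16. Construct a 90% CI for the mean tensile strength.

CI = x̄ ± t*(s/√n) = 100 ± 1.753(16/√16) = (92.99, 107.01)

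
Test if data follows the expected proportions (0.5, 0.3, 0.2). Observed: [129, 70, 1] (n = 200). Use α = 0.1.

Expected: [100.0, 60.0, 40.0]. χ² = 48.102. df = 2, critical = 4.605. Reject H₀.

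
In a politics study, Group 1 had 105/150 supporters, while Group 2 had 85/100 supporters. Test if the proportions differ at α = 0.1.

p̂₁ = 0.7, p̂₂ = 0.85, pooled p̂ = 0.76. z = -2.721. Critical: ±1.645. Reject H₀.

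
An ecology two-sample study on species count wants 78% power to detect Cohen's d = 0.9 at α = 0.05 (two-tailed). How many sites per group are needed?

z_{α/2} = 1.96, z_β = Φ⁻¹(0.78) = 0.772. For large effect (d = 0.9): n per group = 2(z_{α/2} + z_β)²/d² = 2(1.96 + 0.772)²/0.9² = 18.4 → 19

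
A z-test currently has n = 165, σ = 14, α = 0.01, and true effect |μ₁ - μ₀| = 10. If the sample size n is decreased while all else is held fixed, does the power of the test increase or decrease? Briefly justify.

Power decreases: a smaller n inflates the standard error σ/√n, pulling the sampling distribution under H₁ back toward the critical value.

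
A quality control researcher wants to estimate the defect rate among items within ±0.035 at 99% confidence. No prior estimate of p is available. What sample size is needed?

Conservative approach: use p = 0.5 (maximizes p(1-p) = 0.25). n = z²(0.25)/E² = 2.576²×0.25/0.035² = 1354.2 → n = 1355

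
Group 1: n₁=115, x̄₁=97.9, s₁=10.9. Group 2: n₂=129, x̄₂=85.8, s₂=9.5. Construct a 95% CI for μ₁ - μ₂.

Difference = 12.1. SE = √(10.9²/115 + 9.5²/129) = 1.316. CI = (9.52, 14.68)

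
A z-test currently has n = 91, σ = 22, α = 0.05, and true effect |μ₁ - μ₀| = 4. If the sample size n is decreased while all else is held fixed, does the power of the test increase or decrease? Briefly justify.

Power decreases: a smaller n inflates the standard error σ/√n, pulling the sampling distribution under H₁ back toward the critical value.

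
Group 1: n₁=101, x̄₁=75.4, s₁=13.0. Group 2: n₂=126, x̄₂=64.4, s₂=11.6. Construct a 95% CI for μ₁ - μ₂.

Difference = 11.0. SE = √(13.0²/101 + 11.6²/126) = 1.656. CI = (7.75, 14.25)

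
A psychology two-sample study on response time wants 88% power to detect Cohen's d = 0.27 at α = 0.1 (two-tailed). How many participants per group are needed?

z_{α/2} = 1.645, z_β = Φ⁻¹(0.88) = 1.175. For small effect (d = 0.27): n per group = 2(z_{α/2} + z_β)²/d² = 2(1.645 + 1.175)²/0.27² = 218.2 → 219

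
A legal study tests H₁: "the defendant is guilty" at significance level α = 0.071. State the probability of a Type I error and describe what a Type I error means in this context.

P(Type I error) = α = 0.071. A Type I error is rejecting H₀ when H₀ is actually true (false positive) — here, concluding that the defendant is guilty when in fact this is not the case. Consequence: convicting an innocent person.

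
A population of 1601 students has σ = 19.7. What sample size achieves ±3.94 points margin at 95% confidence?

Without FPC: n₀ = (1.96×19.7/3.94)² = 96.04. With FPC: n = n₀N/(n₀+N-1) = 90.7 → n = 91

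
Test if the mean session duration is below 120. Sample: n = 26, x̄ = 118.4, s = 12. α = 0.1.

t = (118.4 - 120)/(12/√26) = -0.68, df = 25. Critical t = -1.316. Fail to reject H₀.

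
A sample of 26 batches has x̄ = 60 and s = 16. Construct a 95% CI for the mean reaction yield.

CI = x̄ ± t*(s/√n) = 60 ± 2.06(16/√26) = (53.54, 66.46)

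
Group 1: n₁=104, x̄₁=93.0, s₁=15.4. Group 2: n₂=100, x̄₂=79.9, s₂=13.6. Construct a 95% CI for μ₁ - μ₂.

Difference = 13.1. SE = √(15.4²/104 + 13.6²/100) = 2.032. CI = (9.12, 17.08)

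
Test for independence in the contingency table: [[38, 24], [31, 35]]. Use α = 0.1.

χ² = 2.639. df = 1, critical = 2.706. Fail to reject H₀. No evidence of dependence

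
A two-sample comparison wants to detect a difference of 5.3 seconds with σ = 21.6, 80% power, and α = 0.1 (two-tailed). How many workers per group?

n per group = 2(z_α/2 + z_β)²σ²/d² = 2×(1.645 + 0.84)²×21.6²/5.3² = 205.1 → n = 206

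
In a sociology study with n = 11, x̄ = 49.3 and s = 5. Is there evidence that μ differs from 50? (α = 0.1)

t = (x̄ - μ₀)/(s/√n) = (49.3 - 50)/(5/√11) = -0.464. df = 10, critical t = ±1.812. Fail to reject H₀.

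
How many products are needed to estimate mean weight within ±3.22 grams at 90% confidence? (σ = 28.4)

n = (z*σ/E)² = (1.645×28.4/3.22)² = 210.5 → n = 211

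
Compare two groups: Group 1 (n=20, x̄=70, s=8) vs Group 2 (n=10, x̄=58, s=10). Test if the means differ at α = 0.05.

Pooled sp = 8.69. t = 3.564, df = 28. Critical t = ±2.048. Reject H₀.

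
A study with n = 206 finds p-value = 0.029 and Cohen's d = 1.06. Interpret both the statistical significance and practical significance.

Statistically significant (p = 0.029 < 0.05). Cohen's d = 1.06 indicates a large effect size. Both statistical and practical significance should be considered.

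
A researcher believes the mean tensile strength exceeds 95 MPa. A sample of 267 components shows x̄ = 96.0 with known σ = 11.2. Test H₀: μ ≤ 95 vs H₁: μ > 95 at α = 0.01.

z = 1.459. Critical value: 2.33. Fail to reject H₀.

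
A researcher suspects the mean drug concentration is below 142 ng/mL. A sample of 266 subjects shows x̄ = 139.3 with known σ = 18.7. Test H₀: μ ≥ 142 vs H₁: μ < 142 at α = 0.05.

z = -2.355. Critical value: -1.645. Reject H₀.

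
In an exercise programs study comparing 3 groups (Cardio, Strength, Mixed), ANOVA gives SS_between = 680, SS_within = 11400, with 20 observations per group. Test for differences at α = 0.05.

df_between = 2, df_within = 57. F = MS_between/MS_within = 340.0/200.0 = 1.7. F_crit ≈ 3.159. Fail to reject H₀.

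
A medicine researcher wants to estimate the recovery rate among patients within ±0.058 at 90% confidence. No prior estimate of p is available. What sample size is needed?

Conservative approach: use p = 0.5 (maximizes p(1-p) = 0.25). n = z²(0.25)/E² = 1.645²×0.25/0.058² = 201.1 → n = 202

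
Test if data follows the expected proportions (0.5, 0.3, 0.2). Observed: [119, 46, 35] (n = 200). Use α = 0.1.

Expected: [100.0, 60.0, 40.0]. χ² = 7.502. df = 2, critical = 4.605. Reject H₀.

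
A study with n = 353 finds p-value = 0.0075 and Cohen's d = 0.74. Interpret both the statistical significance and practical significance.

Statistically significant (p = 0.0075 < 0.05). Cohen's d = 0.74 indicates a medium effect size. Both statistical and practical significance should be considered.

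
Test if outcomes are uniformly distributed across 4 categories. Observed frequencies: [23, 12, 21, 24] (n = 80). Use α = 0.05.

Expected = 20 each. χ² = Σ(O-E)²/E = 4.5. df = 3, critical value = 7.815. Fail to reject H₀.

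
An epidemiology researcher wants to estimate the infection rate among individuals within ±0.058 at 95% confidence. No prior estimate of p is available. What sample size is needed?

Conservative approach: use p = 0.5 (maximizes p(1-p) = 0.25). n = z²(0.25)/E² = 1.96²×0.25/0.058² = 285.5 → n = 286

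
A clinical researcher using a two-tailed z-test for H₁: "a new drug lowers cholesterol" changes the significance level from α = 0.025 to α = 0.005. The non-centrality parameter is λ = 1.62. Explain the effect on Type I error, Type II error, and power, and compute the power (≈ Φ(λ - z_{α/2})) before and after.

Decreasing α from 0.025 to 0.005:
• Type I error rate decreases (α is the Type I rate by definition).
• Critical value moves from z_{α/2} = 2.241 to 2.807, so power = Φ(λ - z_{α/2}) goes from Φ(1.62 - 2.241) = 0.267 to Φ(1.62 - 2.807) = 0.118.
• Type II error rate β = 1 - power therefore increases (0.733 → 0.882).
Appropriate when false positives are costly — here, approving an ineffective drug — patients take a useless medication and may skip effective alternatives.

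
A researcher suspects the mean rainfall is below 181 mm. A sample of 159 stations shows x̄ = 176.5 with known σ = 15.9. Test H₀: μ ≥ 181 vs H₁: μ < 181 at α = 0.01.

z = -3.569. Critical value: -2.33. Reject H₀.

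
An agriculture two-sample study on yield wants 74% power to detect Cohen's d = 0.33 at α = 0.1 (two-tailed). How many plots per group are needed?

z_{α/2} = 1.645, z_β = Φ⁻¹(0.74) = 0.643. For small effect (d = 0.33): n per group = 2(z_{α/2} + z_β)²/d² = 2(1.645 + 0.643)²/0.33² = 96.1 → 97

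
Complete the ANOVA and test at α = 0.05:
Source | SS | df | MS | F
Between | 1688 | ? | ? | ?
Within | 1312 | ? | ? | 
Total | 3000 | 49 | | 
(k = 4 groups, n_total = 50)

df_between = 3, df_within = 46. MS_between = 562.67, MS_within = 28.52. F = 19.728, F_crit ≈ 2.807. Reject H₀.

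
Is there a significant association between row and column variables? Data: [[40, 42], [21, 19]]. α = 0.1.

χ² = 0.149. df = 1, critical = 2.706. Fail to reject H₀. No evidence of dependence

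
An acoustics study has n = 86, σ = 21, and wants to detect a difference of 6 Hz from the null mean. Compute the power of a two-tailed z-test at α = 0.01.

SE = σ/√n = 21/√86 = 2.264. Non-centrality λ = d/SE = 6/2.264 = 2.65. Power ≈ Φ(λ - z_{α/2}) = Φ(2.65 - 2.576) = Φ(0.074) = 0.529.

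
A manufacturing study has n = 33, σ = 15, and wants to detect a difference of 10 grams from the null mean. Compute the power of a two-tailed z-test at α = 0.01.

SE = σ/√n = 15/√33 = 2.611. Non-centrality λ = d/SE = 10/2.611 = 3.83. Power ≈ Φ(λ - z_{α/2}) = Φ(3.83 - 2.576) = Φ(1.254) = 0.895.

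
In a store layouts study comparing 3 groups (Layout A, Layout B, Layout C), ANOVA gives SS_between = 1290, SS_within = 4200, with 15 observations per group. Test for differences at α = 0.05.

df_between = 2, df_within = 42. F = MS_between/MS_within = 645.0/100.0 = 6.45. F_crit ≈ 3.22. Reject H₀. At least one mean differs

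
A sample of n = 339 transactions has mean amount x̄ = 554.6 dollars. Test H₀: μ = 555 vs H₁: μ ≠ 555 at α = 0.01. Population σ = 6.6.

z = (x̄ - μ₀)/(σ/√n) = (554.6 - 555)/(6.6/√339) = -1.116. Critical value: ±2.576. Since |-1.116| ≤ 2.576, Fail to reject H₀.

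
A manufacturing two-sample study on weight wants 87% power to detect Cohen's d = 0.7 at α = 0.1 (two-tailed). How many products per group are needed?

z_{α/2} = 1.645, z_β = Φ⁻¹(0.87) = 1.126. For medium effect (d = 0.7): n per group = 2(z_{α/2} + z_β)²/d² = 2(1.645 + 1.126)²/0.7² = 31.3 → 32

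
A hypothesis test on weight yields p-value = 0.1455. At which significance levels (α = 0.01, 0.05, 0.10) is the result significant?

p = 0.1455. Not significant at any of the given levels.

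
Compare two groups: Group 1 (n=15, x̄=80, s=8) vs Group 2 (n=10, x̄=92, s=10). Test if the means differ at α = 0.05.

Pooled sp = 8.84. t = -3.326, df = 23. Critical t = ±2.069. Reject H₀.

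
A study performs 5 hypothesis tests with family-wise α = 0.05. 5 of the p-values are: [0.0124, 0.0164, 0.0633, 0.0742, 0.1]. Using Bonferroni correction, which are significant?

Bonferroni α = 0.05/5 = 0.01. None of the given p-values are significant.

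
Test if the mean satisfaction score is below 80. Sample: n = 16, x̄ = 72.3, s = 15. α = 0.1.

t = (72.3 - 80)/(15/√16) = -2.053, df = 15. Critical t = -1.341. Reject H₀.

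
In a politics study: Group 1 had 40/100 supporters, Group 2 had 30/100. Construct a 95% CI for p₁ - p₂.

p̂₁ = 0.4, p̂₂ = 0.3. Difference = 0.1. CI = (-0.031, 0.231)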